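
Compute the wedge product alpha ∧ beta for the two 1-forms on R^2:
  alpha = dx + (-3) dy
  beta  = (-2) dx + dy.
alpha ∧ beta = (-5) dx ∧ dy

Distribute the wedge, using dx_i ∧ dx_j = -dx_j ∧ dx_i and dx_i ∧ dx_i = 0. For each pair (i, j) with i < j, the coefficient of dx_i ∧ dx_j in alpha ∧ beta is (alpha_i * beta_j - alpha_j * beta_i). Collecting: alpha ∧ beta = (-5) dx ∧ dy.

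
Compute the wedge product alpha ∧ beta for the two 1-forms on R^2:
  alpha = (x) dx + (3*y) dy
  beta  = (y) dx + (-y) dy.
alpha ∧ beta = (-y*(x + 3*y)) dx ∧ dy

Distribute the wedge, using dx_i ∧ dx_j = -dx_j ∧ dx_i and dx_i ∧ dx_i = 0. For each pair (i, j) with i < j, the coefficient of dx_i ∧ dx_j in alpha ∧ beta is (alpha_i * beta_j - alpha_j * beta_i). Collecting: alpha ∧ beta = (-y*(x + 3*y)) dx ∧ dy.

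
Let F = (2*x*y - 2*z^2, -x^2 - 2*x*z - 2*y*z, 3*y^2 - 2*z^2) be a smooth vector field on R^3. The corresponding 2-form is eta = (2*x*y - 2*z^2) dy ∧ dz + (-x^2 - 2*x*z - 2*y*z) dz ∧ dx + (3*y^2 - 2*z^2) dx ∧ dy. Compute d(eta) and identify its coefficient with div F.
d(eta) = (2*y - 6*z) dx ∧ dy ∧ dz; div F = 2*y - 6*z

For a 2-form in R^3 of the form above, applying d gives a 3-form with coefficient ∂P/∂x + ∂Q/∂y + ∂R/∂z:
  ∂P/∂x = 2*y
  ∂Q/∂y = -2*z
  ∂R/∂z = -4*z
Sum = 2*y - 6*z, which is exactly div F.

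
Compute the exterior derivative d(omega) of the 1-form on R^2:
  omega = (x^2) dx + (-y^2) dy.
d(omega) = 0

For a 1-form omega = sum_i f_i dx_i, the exterior derivative is
  d(omega) = sum_{i < j} (∂f_j/∂x_i - ∂f_i/∂x_j) dx_i ∧ dx_j.

Assembling: d(omega) = 0.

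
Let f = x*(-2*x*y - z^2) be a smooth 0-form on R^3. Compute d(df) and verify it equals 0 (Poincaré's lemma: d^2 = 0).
d(df) = 0

Step 1: df = sum_i (∂f/∂x_i) dx_i = (-4*x*y - z^2) dx + (-2*x^2) dy + (-2*x*z) dz.
Step 2: Apply d again. Using the 1-form formula, the coefficient of dx ∧ dy in d(df) is ∂^2 f/∂x ∂y - ∂^2 f/∂y ∂x = (-4*x) - (-4*x) = 0 (equality of mixed partials for smooth f).
Similarly for dx ∧ dz and dy ∧ dz — all coefficients vanish. So d(df) = 0.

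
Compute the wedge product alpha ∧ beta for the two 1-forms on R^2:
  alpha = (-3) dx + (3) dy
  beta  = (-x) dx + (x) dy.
alpha ∧ beta = 0

Distribute the wedge, using dx_i ∧ dx_j = -dx_j ∧ dx_i and dx_i ∧ dx_i = 0. For each pair (i, j) with i < j, the coefficient of dx_i ∧ dx_j in alpha ∧ beta is (alpha_i * beta_j - alpha_j * beta_i). Collecting: alpha ∧ beta = 0.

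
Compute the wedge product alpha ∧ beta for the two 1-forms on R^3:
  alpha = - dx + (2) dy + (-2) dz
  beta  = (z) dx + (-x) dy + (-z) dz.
alpha ∧ beta = (x - 2*z) dx ∧ dy + (3*z) dx ∧ dz + (-2*x - 2*z) dy ∧ dz

Distribute the wedge, using dx_i ∧ dx_j = -dx_j ∧ dx_i and dx_i ∧ dx_i = 0. For each pair (i, j) with i < j, the coefficient of dx_i ∧ dx_j in alpha ∧ beta is (alpha_i * beta_j - alpha_j * beta_i). Collecting: alpha ∧ beta = (x - 2*z) dx ∧ dy + (3*z) dx ∧ dz + (-2*x - 2*z) dy ∧ dz.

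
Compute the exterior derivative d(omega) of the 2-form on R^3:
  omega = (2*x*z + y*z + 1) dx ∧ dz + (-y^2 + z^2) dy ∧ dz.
d(omega) = (-z) dx ∧ dy ∧ dz

For a 2-form omega = sum_{i<j} g_{ij} dx_i ∧ dx_j, the exterior derivative is
  d(omega) = sum_{i<j} d(g_{ij}) ∧ dx_i ∧ dx_j = sum_{i<j, k} (∂g_{ij}/∂x_k) dx_k ∧ dx_i ∧ dx_j.
Expand each term, using dx_k ∧ dx_i ∧ dx_j = sgn(permutation) dx_{(a)} ∧ dx_{(b)} ∧ dx_{(c)} with (a < b < c) sorted:
  d(2*x*z + y*z + 1) includes (∂/∂y)(2*x*z + y*z + 1) dy = (z) dy, which multiplied by dx ∧ dz gives (-z) dx ∧ dy ∧ dz
Collecting like 3-forms: d(omega) = (-z) dx ∧ dy ∧ dz.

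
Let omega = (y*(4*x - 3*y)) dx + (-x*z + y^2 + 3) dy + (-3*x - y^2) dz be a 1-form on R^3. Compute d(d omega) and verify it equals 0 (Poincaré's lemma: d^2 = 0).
d(d omega) = 0

Step 1: d omega = sum_{i<j} (∂f_j/∂x_i - ∂f_i/∂x_j) dx_i ∧ dx_j:
  coeff of dx ∧ dy: -4*x + 6*y - z
  coeff of dx ∧ dz: -3
  coeff of dy ∧ dz: x - 2*y
Step 2: Apply d again to each 2-form coefficient. The only possible 3-form in R^3 is dx ∧ dy ∧ dz, with coefficient
  ∂(coeff of dy∧dz)/∂x - ∂(coeff of dx∧dz)/∂y + ∂(coeff of dx∧dy)/∂z
  = ∂/∂x (x - 2*y) - ∂/∂y (-3) + ∂/∂z (-4*x + 6*y - z).
Each of these terms simplifies to sums of mixed partials that cancel in pairs. The result is 0 (by equality of mixed partials for smooth functions — Schwarz / Clairaut).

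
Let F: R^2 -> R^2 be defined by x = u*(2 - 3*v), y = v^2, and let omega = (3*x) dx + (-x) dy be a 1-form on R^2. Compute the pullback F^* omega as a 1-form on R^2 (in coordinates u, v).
F^* omega = (3*u*(9*v^2 - 12*v + 4)) du + (u*(27*u*v - 18*u + 6*v^2 - 4*v)) dv

Using F^*(f dg) = (f ∘ F) d(g ∘ F), substitute each coordinate x_i by F_i(u, v) in f_i, and replace dx_i by d F_i = (∂F_i/∂u) du + (∂F_i/∂v) dv.
  For the x component: f_1(F) = 3*u*(2 - 3*v); d F_1 = (2 - 3*v) du + (-3*u) dv
  For the y component: f_2(F) = u*(3*v - 2); d F_2 = (0) du + (2*v) dv
Combining and collecting du, dv coefficients:
  coeff of du: 3*u*(9*v^2 - 12*v + 4)
  coeff of dv: u*(27*u*v - 18*u + 6*v^2 - 4*v)
F^* omega = (3*u*(9*v^2 - 12*v + 4)) du + (u*(27*u*v - 18*u + 6*v^2 - 4*v)) dv.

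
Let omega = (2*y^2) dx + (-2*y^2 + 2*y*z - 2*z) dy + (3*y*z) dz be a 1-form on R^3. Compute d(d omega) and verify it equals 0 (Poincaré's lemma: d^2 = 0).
d(d omega) = 0

Step 1: d omega = sum_{i<j} (∂f_j/∂x_i - ∂f_i/∂x_j) dx_i ∧ dx_j:
  coeff of dx ∧ dy: -4*y
  coeff of dx ∧ dz: 0
  coeff of dy ∧ dz: -2*y + 3*z + 2
Step 2: Apply d again to each 2-form coefficient. The only possible 3-form in R^3 is dx ∧ dy ∧ dz, with coefficient
  ∂(coeff of dy∧dz)/∂x - ∂(coeff of dx∧dz)/∂y + ∂(coeff of dx∧dy)/∂z
  = ∂/∂x (-2*y + 3*z + 2) - ∂/∂y (0) + ∂/∂z (-4*y).
Each of these terms simplifies to sums of mixed partials that cancel in pairs. The result is 0 (by equality of mixed partials for smooth functions — Schwarz / Clairaut).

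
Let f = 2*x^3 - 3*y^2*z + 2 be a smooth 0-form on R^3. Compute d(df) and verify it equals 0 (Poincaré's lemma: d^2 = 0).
d(df) = 0

Step 1: df = sum_i (∂f/∂x_i) dx_i = (6*x^2) dx + (-6*y*z) dy + (-3*y^2) dz.
Step 2: Apply d again. Using the 1-form formula, the coefficient of dx ∧ dy in d(df) is ∂^2 f/∂x ∂y - ∂^2 f/∂y ∂x = (0) - (0) = 0 (equality of mixed partials for smooth f).
Similarly for dx ∧ dz and dy ∧ dz — all coefficients vanish. So d(df) = 0.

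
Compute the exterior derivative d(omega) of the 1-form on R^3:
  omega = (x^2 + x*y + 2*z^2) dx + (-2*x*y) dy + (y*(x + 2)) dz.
d(omega) = (-x - 2*y) dx ∧ dy + (y - 4*z) dx ∧ dz + (x + 2) dy ∧ dz

For a 1-form omega = sum_i f_i dx_i, the exterior derivative is
  d(omega) = sum_{i < j} (∂f_j/∂x_i - ∂f_i/∂x_j) dx_i ∧ dx_j.
  coefficient of dx ∧ dy: ∂f_2/∂x - ∂f_1/∂y = ∂(-2*x*y)/∂x - ∂(x^2 + x*y + 2*z^2)/∂y = -x - 2*y
  coefficient of dx ∧ dz: ∂f_3/∂x - ∂f_1/∂z = ∂(y*(x + 2))/∂x - ∂(x^2 + x*y + 2*z^2)/∂z = y - 4*z
  coefficient of dy ∧ dz: ∂f_3/∂y - ∂f_2/∂z = ∂(y*(x + 2))/∂y - ∂(-2*x*y)/∂z = x + 2
Assembling: d(omega) = (-x - 2*y) dx ∧ dy + (y - 4*z) dx ∧ dz + (x + 2) dy ∧ dz.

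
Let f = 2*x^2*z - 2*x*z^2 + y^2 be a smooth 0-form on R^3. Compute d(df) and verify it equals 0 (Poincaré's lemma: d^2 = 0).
d(df) = 0

Step 1: df = sum_i (∂f/∂x_i) dx_i = (2*z*(2*x - z)) dx + (2*y) dy + (2*x*(x - 2*z)) dz.
Step 2: Apply d again. Using the 1-form formula, the coefficient of dx ∧ dy in d(df) is ∂^2 f/∂x ∂y - ∂^2 f/∂y ∂x = (0) - (0) = 0 (equality of mixed partials for smooth f).
Similarly for dx ∧ dz and dy ∧ dz — all coefficients vanish. So d(df) = 0.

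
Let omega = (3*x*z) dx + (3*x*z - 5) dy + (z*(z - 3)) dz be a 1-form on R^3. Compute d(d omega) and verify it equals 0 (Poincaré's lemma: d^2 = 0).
d(d omega) = 0

Step 1: d omega = sum_{i<j} (∂f_j/∂x_i - ∂f_i/∂x_j) dx_i ∧ dx_j:
  coeff of dx ∧ dy: 3*z
  coeff of dx ∧ dz: -3*x
  coeff of dy ∧ dz: -3*x
Step 2: Apply d again to each 2-form coefficient. The only possible 3-form in R^3 is dx ∧ dy ∧ dz, with coefficient
  ∂(coeff of dy∧dz)/∂x - ∂(coeff of dx∧dz)/∂y + ∂(coeff of dx∧dy)/∂z
  = ∂/∂x (-3*x) - ∂/∂y (-3*x) + ∂/∂z (3*z).
Each of these terms simplifies to sums of mixed partials that cancel in pairs. The result is 0 (by equality of mixed partials for smooth functions — Schwarz / Clairaut).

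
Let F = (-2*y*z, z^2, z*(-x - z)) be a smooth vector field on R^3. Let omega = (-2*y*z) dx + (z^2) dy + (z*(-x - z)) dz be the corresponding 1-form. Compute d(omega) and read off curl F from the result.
d(omega) = (-2*z) dy ∧ dz + (-2*y + z) dz ∧ dx + (2*z) dx ∧ dy; curl F = (-2*z, -2*y + z, 2*z)

d omega = sum_{i<j} (∂f_j/∂x_i - ∂f_i/∂x_j) dx_i ∧ dx_j. Under the identification (dy ∧ dz, dz ∧ dx, dx ∧ dy) ↔ (e_x, e_y, e_z), the coefficients are exactly the components of curl F. Compute:
  ∂R/∂y - ∂Q/∂z = (0) - (2*z) = -2*z
  ∂P/∂z - ∂R/∂x = (-2*y) - (-z) = -2*y + z
  ∂Q/∂x - ∂P/∂y = (0) - (-2*z) = 2*z.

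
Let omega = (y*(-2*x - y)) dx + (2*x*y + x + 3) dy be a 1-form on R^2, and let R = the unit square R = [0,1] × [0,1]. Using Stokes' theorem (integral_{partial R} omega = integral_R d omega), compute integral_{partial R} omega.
integral_(partial R) omega = 4

Stokes: integral_partial_R omega = integral_R d omega with d omega = (∂Q/∂x - ∂P/∂y) dx ∧ dy.
  ∂Q/∂x = 2*y + 1
  ∂P/∂y = -2*x - 2*y
  integrand = ∂Q/∂x - ∂P/∂y = 2*x + 4*y + 1.
Integrating over R: integral_0^1 integral_0^1 (2*x + 4*y + 1) dx dy = 4.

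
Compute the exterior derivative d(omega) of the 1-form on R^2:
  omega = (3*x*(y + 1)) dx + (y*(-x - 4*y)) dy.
d(omega) = (-3*x - y) dx ∧ dy

For a 1-form omega = sum_i f_i dx_i, the exterior derivative is
  d(omega) = sum_{i < j} (∂f_j/∂x_i - ∂f_i/∂x_j) dx_i ∧ dx_j.
  coefficient of dx ∧ dy: ∂f_2/∂x - ∂f_1/∂y = ∂(y*(-x - 4*y))/∂x - ∂(3*x*(y + 1))/∂y = -3*x - y
Assembling: d(omega) = (-3*x - y) dx ∧ dy.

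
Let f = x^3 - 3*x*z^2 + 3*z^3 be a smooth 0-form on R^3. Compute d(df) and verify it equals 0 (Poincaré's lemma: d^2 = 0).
d(df) = 0

Step 1: df = sum_i (∂f/∂x_i) dx_i = (3*x^2 - 3*z^2) dx + (0) dy + (3*z*(-2*x + 3*z)) dz.
Step 2: Apply d again. Using the 1-form formula, the coefficient of dx ∧ dy in d(df) is ∂^2 f/∂x ∂y - ∂^2 f/∂y ∂x = (0) - (0) = 0 (equality of mixed partials for smooth f).
Similarly for dx ∧ dz and dy ∧ dz — all coefficients vanish. So d(df) = 0.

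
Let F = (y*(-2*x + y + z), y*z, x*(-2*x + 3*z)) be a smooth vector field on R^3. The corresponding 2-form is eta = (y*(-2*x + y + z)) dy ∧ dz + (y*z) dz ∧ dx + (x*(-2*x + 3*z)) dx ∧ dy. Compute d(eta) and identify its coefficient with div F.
d(eta) = (3*x - 2*y + z) dx ∧ dy ∧ dz; div F = 3*x - 2*y + z

For a 2-form in R^3 of the form above, applying d gives a 3-form with coefficient ∂P/∂x + ∂Q/∂y + ∂R/∂z:
  ∂P/∂x = -2*y
  ∂Q/∂y = z
  ∂R/∂z = 3*x
Sum = 3*x - 2*y + z, which is exactly div F.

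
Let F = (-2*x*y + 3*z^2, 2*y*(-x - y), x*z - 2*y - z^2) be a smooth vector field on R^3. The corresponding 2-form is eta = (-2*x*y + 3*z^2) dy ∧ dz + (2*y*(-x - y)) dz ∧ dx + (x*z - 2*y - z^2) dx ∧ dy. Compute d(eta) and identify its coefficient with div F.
d(eta) = (-x - 6*y - 2*z) dx ∧ dy ∧ dz; div F = -x - 6*y - 2*z

For a 2-form in R^3 of the form above, applying d gives a 3-form with coefficient ∂P/∂x + ∂Q/∂y + ∂R/∂z:
  ∂P/∂x = -2*y
  ∂Q/∂y = -2*x - 4*y
  ∂R/∂z = x - 2*z
Sum = -x - 6*y - 2*z, which is exactly div F.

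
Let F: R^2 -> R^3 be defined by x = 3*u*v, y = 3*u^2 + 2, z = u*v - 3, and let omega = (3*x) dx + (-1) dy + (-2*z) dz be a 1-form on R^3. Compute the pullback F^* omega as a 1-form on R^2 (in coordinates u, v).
F^* omega = (25*u*v^2 - 6*u + 6*v) du + (u*(25*u*v + 6)) dv

Using F^*(f dg) = (f ∘ F) d(g ∘ F), substitute each coordinate x_i by F_i(u, v) in f_i, and replace dx_i by d F_i = (∂F_i/∂u) du + (∂F_i/∂v) dv.
  For the x component: f_1(F) = 9*u*v; d F_1 = (3*v) du + (3*u) dv
  For the y component: f_2(F) = -1; d F_2 = (6*u) du + (0) dv
  For the z component: f_3(F) = -2*u*v + 6; d F_3 = (v) du + (u) dv
Combining and collecting du, dv coefficients:
  coeff of du: 25*u*v^2 - 6*u + 6*v
  coeff of dv: u*(25*u*v + 6)
F^* omega = (25*u*v^2 - 6*u + 6*v) du + (u*(25*u*v + 6)) dv.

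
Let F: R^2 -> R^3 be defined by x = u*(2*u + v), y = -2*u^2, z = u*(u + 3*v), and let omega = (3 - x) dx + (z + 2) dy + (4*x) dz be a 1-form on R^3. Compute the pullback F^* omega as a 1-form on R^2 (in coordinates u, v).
F^* omega = (4*u^3 + 14*u^2*v + 11*u*v^2 + 4*u + 3*v) du + (u*(22*u^2 + 11*u*v + 3)) dv

Using F^*(f dg) = (f ∘ F) d(g ∘ F), substitute each coordinate x_i by F_i(u, v) in f_i, and replace dx_i by d F_i = (∂F_i/∂u) du + (∂F_i/∂v) dv.
  For the x component: f_1(F) = -2*u^2 - u*v + 3; d F_1 = (4*u + v) du + (u) dv
  For the y component: f_2(F) = u^2 + 3*u*v + 2; d F_2 = (-4*u) du + (0) dv
  For the z component: f_3(F) = 4*u*(2*u + v); d F_3 = (2*u + 3*v) du + (3*u) dv
Combining and collecting du, dv coefficients:
  coeff of du: 4*u^3 + 14*u^2*v + 11*u*v^2 + 4*u + 3*v
  coeff of dv: u*(22*u^2 + 11*u*v + 3)
F^* omega = (4*u^3 + 14*u^2*v + 11*u*v^2 + 4*u + 3*v) du + (u*(22*u^2 + 11*u*v + 3)) dv.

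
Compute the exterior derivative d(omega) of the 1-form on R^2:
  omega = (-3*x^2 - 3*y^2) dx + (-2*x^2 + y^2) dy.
d(omega) = (-4*x + 6*y) dx ∧ dy

For a 1-form omega = sum_i f_i dx_i, the exterior derivative is
  d(omega) = sum_{i < j} (∂f_j/∂x_i - ∂f_i/∂x_j) dx_i ∧ dx_j.
  coefficient of dx ∧ dy: ∂f_2/∂x - ∂f_1/∂y = ∂(-2*x^2 + y^2)/∂x - ∂(-3*x^2 - 3*y^2)/∂y = -4*x + 6*y
Assembling: d(omega) = (-4*x + 6*y) dx ∧ dy.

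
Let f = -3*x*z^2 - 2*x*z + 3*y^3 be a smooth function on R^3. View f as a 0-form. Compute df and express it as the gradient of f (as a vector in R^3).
df = (z*(-3*z - 2)) dx + (9*y^2) dy + (2*x*(-3*z - 1)) dz; grad f = (z*(-3*z - 2), 9*y^2, 2*x*(-3*z - 1))

For a 0-form f, d f = (∂f/∂x) dx + (∂f/∂y) dy + (∂f/∂z) dz. The components of the vector representation are exactly the entries of grad f in Cartesian coordinates:
  ∂f/∂x = z*(-3*z - 2)
  ∂f/∂y = 9*y^2
  ∂f/∂z = 2*x*(-3*z - 1).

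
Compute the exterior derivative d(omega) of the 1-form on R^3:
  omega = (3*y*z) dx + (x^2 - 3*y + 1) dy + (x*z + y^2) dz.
d(omega) = (2*x - 3*z) dx ∧ dy + (-3*y + z) dx ∧ dz + (2*y) dy ∧ dz

For a 1-form omega = sum_i f_i dx_i, the exterior derivative is
  d(omega) = sum_{i < j} (∂f_j/∂x_i - ∂f_i/∂x_j) dx_i ∧ dx_j.
  coefficient of dx ∧ dy: ∂f_2/∂x - ∂f_1/∂y = ∂(x^2 - 3*y + 1)/∂x - ∂(3*y*z)/∂y = 2*x - 3*z
  coefficient of dx ∧ dz: ∂f_3/∂x - ∂f_1/∂z = ∂(x*z + y^2)/∂x - ∂(3*y*z)/∂z = -3*y + z
  coefficient of dy ∧ dz: ∂f_3/∂y - ∂f_2/∂z = ∂(x*z + y^2)/∂y - ∂(x^2 - 3*y + 1)/∂z = 2*y
Assembling: d(omega) = (2*x - 3*z) dx ∧ dy + (-3*y + z) dx ∧ dz + (2*y) dy ∧ dz.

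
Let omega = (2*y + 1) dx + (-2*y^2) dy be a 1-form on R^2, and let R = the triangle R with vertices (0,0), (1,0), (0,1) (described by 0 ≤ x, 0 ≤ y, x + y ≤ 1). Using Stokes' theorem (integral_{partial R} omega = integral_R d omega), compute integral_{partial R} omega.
integral_(partial R) omega = -1

Stokes: integral_partial_R omega = integral_R d omega with d omega = (∂Q/∂x - ∂P/∂y) dx ∧ dy.
  ∂Q/∂x = 0
  ∂P/∂y = 2
  integrand = ∂Q/∂x - ∂P/∂y = -2.
Integrating over R: integral_0^1 integral_0^{1-x} (-2) dy dx = -1.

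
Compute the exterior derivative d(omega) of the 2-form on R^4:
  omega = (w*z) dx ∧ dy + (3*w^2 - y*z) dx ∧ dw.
d(omega) = (w) dx ∧ dy ∧ dz + (2*z) dx ∧ dy ∧ dw + (y) dx ∧ dz ∧ dw

For a 2-form omega = sum_{i<j} g_{ij} dx_i ∧ dx_j, the exterior derivative is
  d(omega) = sum_{i<j} d(g_{ij}) ∧ dx_i ∧ dx_j = sum_{i<j, k} (∂g_{ij}/∂x_k) dx_k ∧ dx_i ∧ dx_j.
Expand each term, using dx_k ∧ dx_i ∧ dx_j = sgn(permutation) dx_{(a)} ∧ dx_{(b)} ∧ dx_{(c)} with (a < b < c) sorted:
  d(w*z) includes (∂/∂z)(w*z) dz = (w) dz, which multiplied by dx ∧ dy gives (w) dx ∧ dy ∧ dz
  d(w*z) includes (∂/∂w)(w*z) dw = (z) dw, which multiplied by dx ∧ dy gives (z) dx ∧ dy ∧ dw
  d(3*w^2 - y*z) includes (∂/∂y)(3*w^2 - y*z) dy = (-z) dy, which multiplied by dx ∧ dw gives (z) dx ∧ dy ∧ dw
  d(3*w^2 - y*z) includes (∂/∂z)(3*w^2 - y*z) dz = (-y) dz, which multiplied by dx ∧ dw gives (y) dx ∧ dz ∧ dw
Collecting like 3-forms: d(omega) = (w) dx ∧ dy ∧ dz + (2*z) dx ∧ dy ∧ dw + (y) dx ∧ dz ∧ dw.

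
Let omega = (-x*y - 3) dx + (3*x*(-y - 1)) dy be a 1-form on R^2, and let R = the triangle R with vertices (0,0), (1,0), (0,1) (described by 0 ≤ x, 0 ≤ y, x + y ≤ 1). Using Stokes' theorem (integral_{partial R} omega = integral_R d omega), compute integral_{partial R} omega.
integral_(partial R) omega = -11/6

Stokes: integral_partial_R omega = integral_R d omega with d omega = (∂Q/∂x - ∂P/∂y) dx ∧ dy.
  ∂Q/∂x = -3*y - 3
  ∂P/∂y = -x
  integrand = ∂Q/∂x - ∂P/∂y = x - 3*y - 3.
Integrating over R: integral_0^1 integral_0^{1-x} (x - 3*y - 3) dy dx = -11/6.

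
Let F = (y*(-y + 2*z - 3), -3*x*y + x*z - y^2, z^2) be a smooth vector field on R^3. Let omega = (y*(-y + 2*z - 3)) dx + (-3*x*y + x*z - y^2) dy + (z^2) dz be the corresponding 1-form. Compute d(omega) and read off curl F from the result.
d(omega) = (-x) dy ∧ dz + (2*y) dz ∧ dx + (-y - z + 3) dx ∧ dy; curl F = (-x, 2*y, -y - z + 3)

d omega = sum_{i<j} (∂f_j/∂x_i - ∂f_i/∂x_j) dx_i ∧ dx_j. Under the identification (dy ∧ dz, dz ∧ dx, dx ∧ dy) ↔ (e_x, e_y, e_z), the coefficients are exactly the components of curl F. Compute:
  ∂R/∂y - ∂Q/∂z = (0) - (x) = -x
  ∂P/∂z - ∂R/∂x = (2*y) - (0) = 2*y
  ∂Q/∂x - ∂P/∂y = (-3*y + z) - (-2*y + 2*z - 3) = -y - z + 3.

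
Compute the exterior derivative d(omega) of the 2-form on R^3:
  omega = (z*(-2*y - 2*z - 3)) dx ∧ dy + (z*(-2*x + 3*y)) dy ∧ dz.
d(omega) = (-2*y - 6*z - 3) dx ∧ dy ∧ dz

For a 2-form omega = sum_{i<j} g_{ij} dx_i ∧ dx_j, the exterior derivative is
  d(omega) = sum_{i<j} d(g_{ij}) ∧ dx_i ∧ dx_j = sum_{i<j, k} (∂g_{ij}/∂x_k) dx_k ∧ dx_i ∧ dx_j.
Expand each term, using dx_k ∧ dx_i ∧ dx_j = sgn(permutation) dx_{(a)} ∧ dx_{(b)} ∧ dx_{(c)} with (a < b < c) sorted:
  d(z*(-2*y - 2*z - 3)) includes (∂/∂z)(z*(-2*y - 2*z - 3)) dz = (-2*y - 4*z - 3) dz, which multiplied by dx ∧ dy gives (-2*y - 4*z - 3) dx ∧ dy ∧ dz
  d(z*(-2*x + 3*y)) includes (∂/∂x)(z*(-2*x + 3*y)) dx = (-2*z) dx, which multiplied by dy ∧ dz gives (-2*z) dx ∧ dy ∧ dz
Collecting like 3-forms: d(omega) = (-2*y - 6*z - 3) dx ∧ dy ∧ dz.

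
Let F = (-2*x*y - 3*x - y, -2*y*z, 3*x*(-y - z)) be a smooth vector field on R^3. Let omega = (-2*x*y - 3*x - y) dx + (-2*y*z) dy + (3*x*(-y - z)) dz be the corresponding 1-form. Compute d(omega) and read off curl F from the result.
d(omega) = (-3*x + 2*y) dy ∧ dz + (3*y + 3*z) dz ∧ dx + (2*x + 1) dx ∧ dy; curl F = (-3*x + 2*y, 3*y + 3*z, 2*x + 1)

d omega = sum_{i<j} (∂f_j/∂x_i - ∂f_i/∂x_j) dx_i ∧ dx_j. Under the identification (dy ∧ dz, dz ∧ dx, dx ∧ dy) ↔ (e_x, e_y, e_z), the coefficients are exactly the components of curl F. Compute:
  ∂R/∂y - ∂Q/∂z = (-3*x) - (-2*y) = -3*x + 2*y
  ∂P/∂z - ∂R/∂x = (0) - (-3*y - 3*z) = 3*y + 3*z
  ∂Q/∂x - ∂P/∂y = (0) - (-2*x - 1) = 2*x + 1.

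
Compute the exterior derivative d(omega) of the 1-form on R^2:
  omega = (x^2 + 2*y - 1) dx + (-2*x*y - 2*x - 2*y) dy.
d(omega) = (-2*y - 4) dx ∧ dy

For a 1-form omega = sum_i f_i dx_i, the exterior derivative is
  d(omega) = sum_{i < j} (∂f_j/∂x_i - ∂f_i/∂x_j) dx_i ∧ dx_j.
  coefficient of dx ∧ dy: ∂f_2/∂x - ∂f_1/∂y = ∂(-2*x*y - 2*x - 2*y)/∂x - ∂(x^2 + 2*y - 1)/∂y = -2*y - 4
Assembling: d(omega) = (-2*y - 4) dx ∧ dy.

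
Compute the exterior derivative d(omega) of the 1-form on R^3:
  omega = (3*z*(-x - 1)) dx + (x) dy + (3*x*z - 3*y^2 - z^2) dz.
d(omega) = (1) dx ∧ dy + (3*x + 3*z + 3) dx ∧ dz + (-6*y) dy ∧ dz

For a 1-form omega = sum_i f_i dx_i, the exterior derivative is
  d(omega) = sum_{i < j} (∂f_j/∂x_i - ∂f_i/∂x_j) dx_i ∧ dx_j.
  coefficient of dx ∧ dy: ∂f_2/∂x - ∂f_1/∂y = ∂(x)/∂x - ∂(3*z*(-x - 1))/∂y = 1
  coefficient of dx ∧ dz: ∂f_3/∂x - ∂f_1/∂z = ∂(3*x*z - 3*y^2 - z^2)/∂x - ∂(3*z*(-x - 1))/∂z = 3*x + 3*z + 3
  coefficient of dy ∧ dz: ∂f_3/∂y - ∂f_2/∂z = ∂(3*x*z - 3*y^2 - z^2)/∂y - ∂(x)/∂z = -6*y
Assembling: d(omega) = (1) dx ∧ dy + (3*x + 3*z + 3) dx ∧ dz + (-6*y) dy ∧ dz.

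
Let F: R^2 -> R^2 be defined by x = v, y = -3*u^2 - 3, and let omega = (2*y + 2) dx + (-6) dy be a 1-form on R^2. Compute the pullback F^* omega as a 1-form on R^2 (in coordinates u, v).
F^* omega = (36*u) du + (-6*u^2 - 4) dv

Using F^*(f dg) = (f ∘ F) d(g ∘ F), substitute each coordinate x_i by F_i(u, v) in f_i, and replace dx_i by d F_i = (∂F_i/∂u) du + (∂F_i/∂v) dv.
  For the x component: f_1(F) = -6*u^2 - 4; d F_1 = (0) du + (1) dv
  For the y component: f_2(F) = -6; d F_2 = (-6*u) du + (0) dv
Combining and collecting du, dv coefficients:
  coeff of du: 36*u
  coeff of dv: -6*u^2 - 4
F^* omega = (36*u) du + (-6*u^2 - 4) dv.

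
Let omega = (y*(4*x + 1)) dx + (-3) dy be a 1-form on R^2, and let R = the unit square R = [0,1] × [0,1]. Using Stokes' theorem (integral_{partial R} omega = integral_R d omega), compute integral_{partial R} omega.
integral_(partial R) omega = -3

Stokes: integral_partial_R omega = integral_R d omega with d omega = (∂Q/∂x - ∂P/∂y) dx ∧ dy.
  ∂Q/∂x = 0
  ∂P/∂y = 4*x + 1
  integrand = ∂Q/∂x - ∂P/∂y = -4*x - 1.
Integrating over R: integral_0^1 integral_0^1 (-4*x - 1) dx dy = -3.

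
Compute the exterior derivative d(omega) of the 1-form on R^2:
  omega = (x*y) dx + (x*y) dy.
d(omega) = (-x + y) dx ∧ dy

For a 1-form omega = sum_i f_i dx_i, the exterior derivative is
  d(omega) = sum_{i < j} (∂f_j/∂x_i - ∂f_i/∂x_j) dx_i ∧ dx_j.
  coefficient of dx ∧ dy: ∂f_2/∂x - ∂f_1/∂y = ∂(x*y)/∂x - ∂(x*y)/∂y = -x + y
Assembling: d(omega) = (-x + y) dx ∧ dy.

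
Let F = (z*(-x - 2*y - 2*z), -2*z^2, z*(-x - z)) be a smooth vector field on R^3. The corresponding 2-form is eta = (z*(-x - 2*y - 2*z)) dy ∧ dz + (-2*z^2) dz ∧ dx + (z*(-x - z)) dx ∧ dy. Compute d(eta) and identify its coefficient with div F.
d(eta) = (-x - 3*z) dx ∧ dy ∧ dz; div F = -x - 3*z

For a 2-form in R^3 of the form above, applying d gives a 3-form with coefficient ∂P/∂x + ∂Q/∂y + ∂R/∂z:
  ∂P/∂x = -z
  ∂Q/∂y = 0
  ∂R/∂z = -x - 2*z
Sum = -x - 3*z, which is exactly div F.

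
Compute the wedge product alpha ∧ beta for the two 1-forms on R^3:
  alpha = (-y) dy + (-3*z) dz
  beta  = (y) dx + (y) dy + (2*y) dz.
alpha ∧ beta = (y^2) dx ∧ dy + (y*(-2*y + 3*z)) dy ∧ dz + (3*y*z) dx ∧ dz

Distribute the wedge, using dx_i ∧ dx_j = -dx_j ∧ dx_i and dx_i ∧ dx_i = 0. For each pair (i, j) with i < j, the coefficient of dx_i ∧ dx_j in alpha ∧ beta is (alpha_i * beta_j - alpha_j * beta_i). Collecting: alpha ∧ beta = (y^2) dx ∧ dy + (y*(-2*y + 3*z)) dy ∧ dz + (3*y*z) dx ∧ dz.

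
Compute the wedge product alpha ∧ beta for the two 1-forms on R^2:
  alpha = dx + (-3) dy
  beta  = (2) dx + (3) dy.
alpha ∧ beta = (9) dx ∧ dy

Distribute the wedge, using dx_i ∧ dx_j = -dx_j ∧ dx_i and dx_i ∧ dx_i = 0. For each pair (i, j) with i < j, the coefficient of dx_i ∧ dx_j in alpha ∧ beta is (alpha_i * beta_j - alpha_j * beta_i). Collecting: alpha ∧ beta = (9) dx ∧ dy.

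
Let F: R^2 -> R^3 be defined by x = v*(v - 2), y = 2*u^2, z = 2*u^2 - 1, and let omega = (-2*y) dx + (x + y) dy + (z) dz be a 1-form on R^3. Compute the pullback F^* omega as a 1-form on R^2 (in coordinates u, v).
F^* omega = (4*u*(4*u^2 + v^2 - 2*v - 1)) du + (8*u^2*(1 - v)) dv

Using F^*(f dg) = (f ∘ F) d(g ∘ F), substitute each coordinate x_i by F_i(u, v) in f_i, and replace dx_i by d F_i = (∂F_i/∂u) du + (∂F_i/∂v) dv.
  For the x component: f_1(F) = -4*u^2; d F_1 = (0) du + (2*v - 2) dv
  For the y component: f_2(F) = 2*u^2 + v^2 - 2*v; d F_2 = (4*u) du + (0) dv
  For the z component: f_3(F) = 2*u^2 - 1; d F_3 = (4*u) du + (0) dv
Combining and collecting du, dv coefficients:
  coeff of du: 4*u*(4*u^2 + v^2 - 2*v - 1)
  coeff of dv: 8*u^2*(1 - v)
F^* omega = (4*u*(4*u^2 + v^2 - 2*v - 1)) du + (8*u^2*(1 - v)) dv.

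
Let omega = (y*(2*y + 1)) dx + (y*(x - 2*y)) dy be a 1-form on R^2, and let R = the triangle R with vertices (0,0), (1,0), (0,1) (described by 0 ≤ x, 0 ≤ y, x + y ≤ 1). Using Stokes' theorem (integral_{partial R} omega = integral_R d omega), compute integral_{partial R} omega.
integral_(partial R) omega = -1

Stokes: integral_partial_R omega = integral_R d omega with d omega = (∂Q/∂x - ∂P/∂y) dx ∧ dy.
  ∂Q/∂x = y
  ∂P/∂y = 4*y + 1
  integrand = ∂Q/∂x - ∂P/∂y = -3*y - 1.
Integrating over R: integral_0^1 integral_0^{1-x} (-3*y - 1) dy dx = -1.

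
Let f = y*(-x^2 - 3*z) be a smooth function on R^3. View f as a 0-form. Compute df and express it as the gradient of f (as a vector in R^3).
df = (-2*x*y) dx + (-x^2 - 3*z) dy + (-3*y) dz; grad f = (-2*x*y, -x^2 - 3*z, -3*y)

For a 0-form f, d f = (∂f/∂x) dx + (∂f/∂y) dy + (∂f/∂z) dz. The components of the vector representation are exactly the entries of grad f in Cartesian coordinates:
  ∂f/∂x = -2*x*y
  ∂f/∂y = -x^2 - 3*z
  ∂f/∂z = -3*y.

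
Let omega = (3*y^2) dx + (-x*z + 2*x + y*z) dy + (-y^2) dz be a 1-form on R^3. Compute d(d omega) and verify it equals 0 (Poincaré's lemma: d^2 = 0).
d(d omega) = 0

Step 1: d omega = sum_{i<j} (∂f_j/∂x_i - ∂f_i/∂x_j) dx_i ∧ dx_j:
  coeff of dx ∧ dy: -6*y - z + 2
  coeff of dx ∧ dz: 0
  coeff of dy ∧ dz: x - 3*y
Step 2: Apply d again to each 2-form coefficient. The only possible 3-form in R^3 is dx ∧ dy ∧ dz, with coefficient
  ∂(coeff of dy∧dz)/∂x - ∂(coeff of dx∧dz)/∂y + ∂(coeff of dx∧dy)/∂z
  = ∂/∂x (x - 3*y) - ∂/∂y (0) + ∂/∂z (-6*y - z + 2).
Each of these terms simplifies to sums of mixed partials that cancel in pairs. The result is 0 (by equality of mixed partials for smooth functions — Schwarz / Clairaut).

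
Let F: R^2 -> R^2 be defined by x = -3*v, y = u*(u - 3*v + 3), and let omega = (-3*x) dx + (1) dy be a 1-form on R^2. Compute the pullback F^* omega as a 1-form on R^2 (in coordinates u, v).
F^* omega = (2*u - 3*v + 3) du + (-3*u - 27*v) dv

Using F^*(f dg) = (f ∘ F) d(g ∘ F), substitute each coordinate x_i by F_i(u, v) in f_i, and replace dx_i by d F_i = (∂F_i/∂u) du + (∂F_i/∂v) dv.
  For the x component: f_1(F) = 9*v; d F_1 = (0) du + (-3) dv
  For the y component: f_2(F) = 1; d F_2 = (2*u - 3*v + 3) du + (-3*u) dv
Combining and collecting du, dv coefficients:
  coeff of du: 2*u - 3*v + 3
  coeff of dv: -3*u - 27*v
F^* omega = (2*u - 3*v + 3) du + (-3*u - 27*v) dv.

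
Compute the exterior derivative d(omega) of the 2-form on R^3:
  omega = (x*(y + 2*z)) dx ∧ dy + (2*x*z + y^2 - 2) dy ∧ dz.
d(omega) = (2*x + 2*z) dx ∧ dy ∧ dz

For a 2-form omega = sum_{i<j} g_{ij} dx_i ∧ dx_j, the exterior derivative is
  d(omega) = sum_{i<j} d(g_{ij}) ∧ dx_i ∧ dx_j = sum_{i<j, k} (∂g_{ij}/∂x_k) dx_k ∧ dx_i ∧ dx_j.
Expand each term, using dx_k ∧ dx_i ∧ dx_j = sgn(permutation) dx_{(a)} ∧ dx_{(b)} ∧ dx_{(c)} with (a < b < c) sorted:
  d(x*(y + 2*z)) includes (∂/∂z)(x*(y + 2*z)) dz = (2*x) dz, which multiplied by dx ∧ dy gives (2*x) dx ∧ dy ∧ dz
  d(2*x*z + y^2 - 2) includes (∂/∂x)(2*x*z + y^2 - 2) dx = (2*z) dx, which multiplied by dy ∧ dz gives (2*z) dx ∧ dy ∧ dz
Collecting like 3-forms: d(omega) = (2*x + 2*z) dx ∧ dy ∧ dz.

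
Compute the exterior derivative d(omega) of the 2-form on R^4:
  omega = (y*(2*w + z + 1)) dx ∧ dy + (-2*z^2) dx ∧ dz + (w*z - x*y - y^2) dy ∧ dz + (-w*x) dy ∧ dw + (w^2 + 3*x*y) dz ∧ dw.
d(omega) = (-w + 2*y) dx ∧ dy ∧ dw + (3*x + z) dy ∧ dz ∧ dw + (3*y) dx ∧ dz ∧ dw

For a 2-form omega = sum_{i<j} g_{ij} dx_i ∧ dx_j, the exterior derivative is
  d(omega) = sum_{i<j} d(g_{ij}) ∧ dx_i ∧ dx_j = sum_{i<j, k} (∂g_{ij}/∂x_k) dx_k ∧ dx_i ∧ dx_j.
Expand each term, using dx_k ∧ dx_i ∧ dx_j = sgn(permutation) dx_{(a)} ∧ dx_{(b)} ∧ dx_{(c)} with (a < b < c) sorted:
  d(y*(2*w + z + 1)) includes (∂/∂z)(y*(2*w + z + 1)) dz = (y) dz, which multiplied by dx ∧ dy gives (y) dx ∧ dy ∧ dz
  d(y*(2*w + z + 1)) includes (∂/∂w)(y*(2*w + z + 1)) dw = (2*y) dw, which multiplied by dx ∧ dy gives (2*y) dx ∧ dy ∧ dw
  d(w*z - x*y - y^2) includes (∂/∂x)(w*z - x*y - y^2) dx = (-y) dx, which multiplied by dy ∧ dz gives (-y) dx ∧ dy ∧ dz
  d(w*z - x*y - y^2) includes (∂/∂w)(w*z - x*y - y^2) dw = (z) dw, which multiplied by dy ∧ dz gives (z) dy ∧ dz ∧ dw
  d(-w*x) includes (∂/∂x)(-w*x) dx = (-w) dx, which multiplied by dy ∧ dw gives (-w) dx ∧ dy ∧ dw
  d(w^2 + 3*x*y) includes (∂/∂x)(w^2 + 3*x*y) dx = (3*y) dx, which multiplied by dz ∧ dw gives (3*y) dx ∧ dz ∧ dw
  d(w^2 + 3*x*y) includes (∂/∂y)(w^2 + 3*x*y) dy = (3*x) dy, which multiplied by dz ∧ dw gives (3*x) dy ∧ dz ∧ dw
Collecting like 3-forms: d(omega) = (-w + 2*y) dx ∧ dy ∧ dw + (3*x + z) dy ∧ dz ∧ dw + (3*y) dx ∧ dz ∧ dw.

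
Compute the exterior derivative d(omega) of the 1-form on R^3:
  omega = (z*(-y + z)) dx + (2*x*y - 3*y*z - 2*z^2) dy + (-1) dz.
d(omega) = (2*y + z) dx ∧ dy + (y - 2*z) dx ∧ dz + (3*y + 4*z) dy ∧ dz

For a 1-form omega = sum_i f_i dx_i, the exterior derivative is
  d(omega) = sum_{i < j} (∂f_j/∂x_i - ∂f_i/∂x_j) dx_i ∧ dx_j.
  coefficient of dx ∧ dy: ∂f_2/∂x - ∂f_1/∂y = ∂(2*x*y - 3*y*z - 2*z^2)/∂x - ∂(z*(-y + z))/∂y = 2*y + z
  coefficient of dx ∧ dz: ∂f_3/∂x - ∂f_1/∂z = ∂(-1)/∂x - ∂(z*(-y + z))/∂z = y - 2*z
  coefficient of dy ∧ dz: ∂f_3/∂y - ∂f_2/∂z = ∂(-1)/∂y - ∂(2*x*y - 3*y*z - 2*z^2)/∂z = 3*y + 4*z
Assembling: d(omega) = (2*y + z) dx ∧ dy + (y - 2*z) dx ∧ dz + (3*y + 4*z) dy ∧ dz.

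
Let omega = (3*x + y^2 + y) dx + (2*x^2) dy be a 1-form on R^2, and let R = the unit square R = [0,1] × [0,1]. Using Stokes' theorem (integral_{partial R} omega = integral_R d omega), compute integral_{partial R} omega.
integral_(partial R) omega = 0

Stokes: integral_partial_R omega = integral_R d omega with d omega = (∂Q/∂x - ∂P/∂y) dx ∧ dy.
  ∂Q/∂x = 4*x
  ∂P/∂y = 2*y + 1
  integrand = ∂Q/∂x - ∂P/∂y = 4*x - 2*y - 1.
Integrating over R: integral_0^1 integral_0^1 (4*x - 2*y - 1) dx dy = 0.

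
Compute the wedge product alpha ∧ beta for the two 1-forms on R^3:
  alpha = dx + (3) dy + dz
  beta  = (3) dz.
alpha ∧ beta = (3) dx ∧ dz + (9) dy ∧ dz

Distribute the wedge, using dx_i ∧ dx_j = -dx_j ∧ dx_i and dx_i ∧ dx_i = 0. For each pair (i, j) with i < j, the coefficient of dx_i ∧ dx_j in alpha ∧ beta is (alpha_i * beta_j - alpha_j * beta_i). Collecting: alpha ∧ beta = (3) dx ∧ dz + (9) dy ∧ dz.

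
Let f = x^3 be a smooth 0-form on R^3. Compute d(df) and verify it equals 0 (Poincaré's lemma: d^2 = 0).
d(df) = 0

Step 1: df = sum_i (∂f/∂x_i) dx_i = (3*x^2) dx + (0) dy + (0) dz.
Step 2: Apply d again. Using the 1-form formula, the coefficient of dx ∧ dy in d(df) is ∂^2 f/∂x ∂y - ∂^2 f/∂y ∂x = (0) - (0) = 0 (equality of mixed partials for smooth f).
Similarly for dx ∧ dz and dy ∧ dz — all coefficients vanish. So d(df) = 0.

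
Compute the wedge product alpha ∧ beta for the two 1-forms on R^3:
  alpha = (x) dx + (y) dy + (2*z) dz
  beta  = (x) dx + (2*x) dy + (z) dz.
alpha ∧ beta = (x*(2*x - y)) dx ∧ dy + (-x*z) dx ∧ dz + (z*(-4*x + y)) dy ∧ dz

Distribute the wedge, using dx_i ∧ dx_j = -dx_j ∧ dx_i and dx_i ∧ dx_i = 0. For each pair (i, j) with i < j, the coefficient of dx_i ∧ dx_j in alpha ∧ beta is (alpha_i * beta_j - alpha_j * beta_i). Collecting: alpha ∧ beta = (x*(2*x - y)) dx ∧ dy + (-x*z) dx ∧ dz + (z*(-4*x + y)) dy ∧ dz.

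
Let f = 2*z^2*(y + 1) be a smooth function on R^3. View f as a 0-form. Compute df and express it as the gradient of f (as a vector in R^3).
df = (0) dx + (2*z^2) dy + (4*z*(y + 1)) dz; grad f = (0, 2*z^2, 4*z*(y + 1))

For a 0-form f, d f = (∂f/∂x) dx + (∂f/∂y) dy + (∂f/∂z) dz. The components of the vector representation are exactly the entries of grad f in Cartesian coordinates:
  ∂f/∂x = 0
  ∂f/∂y = 2*z^2
  ∂f/∂z = 4*z*(y + 1).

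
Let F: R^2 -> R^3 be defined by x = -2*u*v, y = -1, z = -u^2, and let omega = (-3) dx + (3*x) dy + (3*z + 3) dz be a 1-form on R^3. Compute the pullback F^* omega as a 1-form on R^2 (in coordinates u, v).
F^* omega = (6*u^3 - 6*u + 6*v) du + (6*u) dv

Using F^*(f dg) = (f ∘ F) d(g ∘ F), substitute each coordinate x_i by F_i(u, v) in f_i, and replace dx_i by d F_i = (∂F_i/∂u) du + (∂F_i/∂v) dv.
  For the x component: f_1(F) = -3; d F_1 = (-2*v) du + (-2*u) dv
  For the y component: f_2(F) = -6*u*v; d F_2 = (0) du + (0) dv
  For the z component: f_3(F) = 3 - 3*u^2; d F_3 = (-2*u) du + (0) dv
Combining and collecting du, dv coefficients:
  coeff of du: 6*u^3 - 6*u + 6*v
  coeff of dv: 6*u
F^* omega = (6*u^3 - 6*u + 6*v) du + (6*u) dv.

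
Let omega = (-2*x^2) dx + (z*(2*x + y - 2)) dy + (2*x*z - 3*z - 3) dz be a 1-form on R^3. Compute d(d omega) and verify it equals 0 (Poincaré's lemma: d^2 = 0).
d(d omega) = 0

Step 1: d omega = sum_{i<j} (∂f_j/∂x_i - ∂f_i/∂x_j) dx_i ∧ dx_j:
  coeff of dx ∧ dy: 2*z
  coeff of dx ∧ dz: 2*z
  coeff of dy ∧ dz: -2*x - y + 2
Step 2: Apply d again to each 2-form coefficient. The only possible 3-form in R^3 is dx ∧ dy ∧ dz, with coefficient
  ∂(coeff of dy∧dz)/∂x - ∂(coeff of dx∧dz)/∂y + ∂(coeff of dx∧dy)/∂z
  = ∂/∂x (-2*x - y + 2) - ∂/∂y (2*z) + ∂/∂z (2*z).
Each of these terms simplifies to sums of mixed partials that cancel in pairs. The result is 0 (by equality of mixed partials for smooth functions — Schwarz / Clairaut).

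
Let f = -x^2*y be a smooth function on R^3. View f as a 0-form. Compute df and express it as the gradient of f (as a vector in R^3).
df = (-2*x*y) dx + (-x^2) dy + (0) dz; grad f = (-2*x*y, -x^2, 0)

For a 0-form f, d f = (∂f/∂x) dx + (∂f/∂y) dy + (∂f/∂z) dz. The components of the vector representation are exactly the entries of grad f in Cartesian coordinates:
  ∂f/∂x = -2*x*y
  ∂f/∂y = -x^2
  ∂f/∂z = 0.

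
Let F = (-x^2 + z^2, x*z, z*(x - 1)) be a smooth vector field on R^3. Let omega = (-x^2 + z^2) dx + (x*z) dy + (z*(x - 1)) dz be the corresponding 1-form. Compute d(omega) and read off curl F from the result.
d(omega) = (-x) dy ∧ dz + (z) dz ∧ dx + (z) dx ∧ dy; curl F = (-x, z, z)

d omega = sum_{i<j} (∂f_j/∂x_i - ∂f_i/∂x_j) dx_i ∧ dx_j. Under the identification (dy ∧ dz, dz ∧ dx, dx ∧ dy) ↔ (e_x, e_y, e_z), the coefficients are exactly the components of curl F. Compute:
  ∂R/∂y - ∂Q/∂z = (0) - (x) = -x
  ∂P/∂z - ∂R/∂x = (2*z) - (z) = z
  ∂Q/∂x - ∂P/∂y = (z) - (0) = z.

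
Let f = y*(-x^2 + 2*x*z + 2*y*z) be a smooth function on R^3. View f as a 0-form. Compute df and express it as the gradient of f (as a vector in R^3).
df = (2*y*(-x + z)) dx + (-x^2 + 2*x*z + 4*y*z) dy + (2*y*(x + y)) dz; grad f = (2*y*(-x + z), -x^2 + 2*x*z + 4*y*z, 2*y*(x + y))

For a 0-form f, d f = (∂f/∂x) dx + (∂f/∂y) dy + (∂f/∂z) dz. The components of the vector representation are exactly the entries of grad f in Cartesian coordinates:
  ∂f/∂x = 2*y*(-x + z)
  ∂f/∂y = -x^2 + 2*x*z + 4*y*z
  ∂f/∂z = 2*y*(x + y).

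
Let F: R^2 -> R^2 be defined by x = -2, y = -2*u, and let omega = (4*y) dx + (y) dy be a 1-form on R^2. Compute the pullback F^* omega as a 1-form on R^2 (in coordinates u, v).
F^* omega = (4*u) du

Using F^*(f dg) = (f ∘ F) d(g ∘ F), substitute each coordinate x_i by F_i(u, v) in f_i, and replace dx_i by d F_i = (∂F_i/∂u) du + (∂F_i/∂v) dv.
  For the x component: f_1(F) = -8*u; d F_1 = (0) du + (0) dv
  For the y component: f_2(F) = -2*u; d F_2 = (-2) du + (0) dv
Combining and collecting du, dv coefficients:
  coeff of du: 4*u
  coeff of dv: 0
F^* omega = (4*u) du.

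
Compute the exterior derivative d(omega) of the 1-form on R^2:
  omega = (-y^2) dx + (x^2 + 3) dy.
d(omega) = (2*x + 2*y) dx ∧ dy

For a 1-form omega = sum_i f_i dx_i, the exterior derivative is
  d(omega) = sum_{i < j} (∂f_j/∂x_i - ∂f_i/∂x_j) dx_i ∧ dx_j.
  coefficient of dx ∧ dy: ∂f_2/∂x - ∂f_1/∂y = ∂(x^2 + 3)/∂x - ∂(-y^2)/∂y = 2*x + 2*y
Assembling: d(omega) = (2*x + 2*y) dx ∧ dy.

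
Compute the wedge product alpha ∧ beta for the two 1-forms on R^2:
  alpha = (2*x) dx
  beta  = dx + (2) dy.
alpha ∧ beta = (4*x) dx ∧ dy

Distribute the wedge, using dx_i ∧ dx_j = -dx_j ∧ dx_i and dx_i ∧ dx_i = 0. For each pair (i, j) with i < j, the coefficient of dx_i ∧ dx_j in alpha ∧ beta is (alpha_i * beta_j - alpha_j * beta_i). Collecting: alpha ∧ beta = (4*x) dx ∧ dy.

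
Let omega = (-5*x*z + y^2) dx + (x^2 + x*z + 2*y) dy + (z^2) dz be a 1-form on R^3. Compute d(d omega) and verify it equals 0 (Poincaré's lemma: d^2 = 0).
d(d omega) = 0

Step 1: d omega = sum_{i<j} (∂f_j/∂x_i - ∂f_i/∂x_j) dx_i ∧ dx_j:
  coeff of dx ∧ dy: 2*x - 2*y + z
  coeff of dx ∧ dz: 5*x
  coeff of dy ∧ dz: -x
Step 2: Apply d again to each 2-form coefficient. The only possible 3-form in R^3 is dx ∧ dy ∧ dz, with coefficient
  ∂(coeff of dy∧dz)/∂x - ∂(coeff of dx∧dz)/∂y + ∂(coeff of dx∧dy)/∂z
  = ∂/∂x (-x) - ∂/∂y (5*x) + ∂/∂z (2*x - 2*y + z).
Each of these terms simplifies to sums of mixed partials that cancel in pairs. The result is 0 (by equality of mixed partials for smooth functions — Schwarz / Clairaut).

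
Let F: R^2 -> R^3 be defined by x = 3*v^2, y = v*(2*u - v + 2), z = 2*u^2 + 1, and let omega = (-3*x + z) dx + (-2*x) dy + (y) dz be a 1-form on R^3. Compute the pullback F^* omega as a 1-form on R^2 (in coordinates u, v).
F^* omega = (4*v*(2*u^2 - u*v + 2*u - 3*v^2)) du + (6*v*(2*u^2 - 2*u*v - 7*v^2 - 2*v + 1)) dv

Using F^*(f dg) = (f ∘ F) d(g ∘ F), substitute each coordinate x_i by F_i(u, v) in f_i, and replace dx_i by d F_i = (∂F_i/∂u) du + (∂F_i/∂v) dv.
  For the x component: f_1(F) = 2*u^2 - 9*v^2 + 1; d F_1 = (0) du + (6*v) dv
  For the y component: f_2(F) = -6*v^2; d F_2 = (2*v) du + (2*u - 2*v + 2) dv
  For the z component: f_3(F) = v*(2*u - v + 2); d F_3 = (4*u) du + (0) dv
Combining and collecting du, dv coefficients:
  coeff of du: 4*v*(2*u^2 - u*v + 2*u - 3*v^2)
  coeff of dv: 6*v*(2*u^2 - 2*u*v - 7*v^2 - 2*v + 1)
F^* omega = (4*v*(2*u^2 - u*v + 2*u - 3*v^2)) du + (6*v*(2*u^2 - 2*u*v - 7*v^2 - 2*v + 1)) dv.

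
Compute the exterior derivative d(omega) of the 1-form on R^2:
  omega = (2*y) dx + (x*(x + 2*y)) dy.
d(omega) = (2*x + 2*y - 2) dx ∧ dy

For a 1-form omega = sum_i f_i dx_i, the exterior derivative is
  d(omega) = sum_{i < j} (∂f_j/∂x_i - ∂f_i/∂x_j) dx_i ∧ dx_j.
  coefficient of dx ∧ dy: ∂f_2/∂x - ∂f_1/∂y = ∂(x*(x + 2*y))/∂x - ∂(2*y)/∂y = 2*x + 2*y - 2
Assembling: d(omega) = (2*x + 2*y - 2) dx ∧ dy.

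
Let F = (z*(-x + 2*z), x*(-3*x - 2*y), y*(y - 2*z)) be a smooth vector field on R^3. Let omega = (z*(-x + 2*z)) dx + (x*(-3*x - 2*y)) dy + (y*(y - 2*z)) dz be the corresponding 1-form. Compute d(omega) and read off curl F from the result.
d(omega) = (2*y - 2*z) dy ∧ dz + (-x + 4*z) dz ∧ dx + (-6*x - 2*y) dx ∧ dy; curl F = (2*y - 2*z, -x + 4*z, -6*x - 2*y)

d omega = sum_{i<j} (∂f_j/∂x_i - ∂f_i/∂x_j) dx_i ∧ dx_j. Under the identification (dy ∧ dz, dz ∧ dx, dx ∧ dy) ↔ (e_x, e_y, e_z), the coefficients are exactly the components of curl F. Compute:
  ∂R/∂y - ∂Q/∂z = (2*y - 2*z) - (0) = 2*y - 2*z
  ∂P/∂z - ∂R/∂x = (-x + 4*z) - (0) = -x + 4*z
  ∂Q/∂x - ∂P/∂y = (-6*x - 2*y) - (0) = -6*x - 2*y.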